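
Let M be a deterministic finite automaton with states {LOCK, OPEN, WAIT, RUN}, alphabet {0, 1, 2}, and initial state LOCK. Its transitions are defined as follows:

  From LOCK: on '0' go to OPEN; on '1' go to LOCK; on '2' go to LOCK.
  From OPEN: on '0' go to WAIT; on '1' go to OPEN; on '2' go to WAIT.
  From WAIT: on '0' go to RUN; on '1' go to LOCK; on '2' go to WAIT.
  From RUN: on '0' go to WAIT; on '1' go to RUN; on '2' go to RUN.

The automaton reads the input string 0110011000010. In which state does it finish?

Trace: LOCK -0-> OPEN -1-> OPEN -1-> OPEN -0-> WAIT -0-> RUN -1-> RUN -1-> RUN -0-> WAIT -0-> RUN -0-> WAIT -0-> RUN -1-> RUN -0-> WAIT

WAIT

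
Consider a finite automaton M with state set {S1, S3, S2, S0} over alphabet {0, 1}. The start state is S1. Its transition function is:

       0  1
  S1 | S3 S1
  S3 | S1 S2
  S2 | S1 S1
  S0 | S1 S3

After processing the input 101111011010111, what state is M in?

start at S1
read '1': S1 → S1
read '0': S1 → S3
read '1': S3 → S2
read '1': S2 → S1
read '1': S1 → S1
read '1': S1 → S1
read '0': S1 → S3
read '1': S3 → S2
read '1': S2 → S1
read '0': S1 → S3
read '1': S3 → S2
read '0': S2 → S1
read '1': S1 → S1
read '1': S1 → S1
read '1': S1 → S1

S1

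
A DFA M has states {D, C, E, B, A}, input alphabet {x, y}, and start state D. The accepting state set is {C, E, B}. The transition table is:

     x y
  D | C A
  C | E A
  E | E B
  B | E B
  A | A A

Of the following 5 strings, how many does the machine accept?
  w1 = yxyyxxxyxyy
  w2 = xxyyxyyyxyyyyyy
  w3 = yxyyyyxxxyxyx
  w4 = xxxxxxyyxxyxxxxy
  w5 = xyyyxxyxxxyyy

w1: D → A → A → A → A → A → A → A → A → A → A → A  → end A, rejected
w2: D → C → E → B → B → E → B → B → B → E → B → B → B → B → B → B  → end B, accepted
w3: D → A → A → A → A → A → A → A → A → A → A → A → A → A  → end A, rejected
w4: D → C → E → E → E → E → E → B → B → E → E → B → E → E → E → E → B  → end B, accepted
w5: D → C → A → A → A → A → A → A → A → A → A → A → A → A  → end A, rejected

2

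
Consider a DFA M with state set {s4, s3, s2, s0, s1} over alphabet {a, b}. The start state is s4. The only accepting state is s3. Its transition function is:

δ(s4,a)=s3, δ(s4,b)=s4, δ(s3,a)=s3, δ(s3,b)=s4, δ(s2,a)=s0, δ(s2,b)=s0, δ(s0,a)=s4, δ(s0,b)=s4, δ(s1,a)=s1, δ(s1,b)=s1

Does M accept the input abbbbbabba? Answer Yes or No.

start at s4
read 'a': s4 → s3
read 'b': s3 → s4
read 'b': s4 → s4
read 'b': s4 → s4
read 'b': s4 → s4
read 'b': s4 → s4
read 'a': s4 → s3
read 'b': s3 → s4
read 'b': s4 → s4
read 'a': s4 → s3
End state s3 is accepting.

Yes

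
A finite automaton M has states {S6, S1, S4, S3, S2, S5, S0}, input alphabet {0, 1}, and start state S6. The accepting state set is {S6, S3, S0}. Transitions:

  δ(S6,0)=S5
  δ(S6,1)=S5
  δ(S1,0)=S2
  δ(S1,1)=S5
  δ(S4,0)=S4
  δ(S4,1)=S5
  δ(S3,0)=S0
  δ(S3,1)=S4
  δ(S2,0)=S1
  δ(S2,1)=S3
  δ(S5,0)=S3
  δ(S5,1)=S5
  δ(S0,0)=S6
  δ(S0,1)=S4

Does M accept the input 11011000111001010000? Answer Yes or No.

No

S6 → S5 → S5 → S3 → S4 → S5 → S3 → S0 → S6 → S5 → S5 → S5 → S3 → S0 → S4 → S4 → S5 → S3 → S0 → S6 → S5
End state S5 is not accepting.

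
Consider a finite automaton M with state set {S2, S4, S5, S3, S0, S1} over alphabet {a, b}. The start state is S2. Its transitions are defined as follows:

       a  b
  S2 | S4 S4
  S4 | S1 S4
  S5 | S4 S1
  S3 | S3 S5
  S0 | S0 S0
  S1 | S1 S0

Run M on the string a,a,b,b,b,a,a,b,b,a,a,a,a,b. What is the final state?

S0

Trace: S2 -a-> S4 -a-> S1 -b-> S0 -b-> S0 -b-> S0 -a-> S0 -a-> S0 -b-> S0 -b-> S0 -a-> S0 -a-> S0 -a-> S0 -a-> S0 -b-> S0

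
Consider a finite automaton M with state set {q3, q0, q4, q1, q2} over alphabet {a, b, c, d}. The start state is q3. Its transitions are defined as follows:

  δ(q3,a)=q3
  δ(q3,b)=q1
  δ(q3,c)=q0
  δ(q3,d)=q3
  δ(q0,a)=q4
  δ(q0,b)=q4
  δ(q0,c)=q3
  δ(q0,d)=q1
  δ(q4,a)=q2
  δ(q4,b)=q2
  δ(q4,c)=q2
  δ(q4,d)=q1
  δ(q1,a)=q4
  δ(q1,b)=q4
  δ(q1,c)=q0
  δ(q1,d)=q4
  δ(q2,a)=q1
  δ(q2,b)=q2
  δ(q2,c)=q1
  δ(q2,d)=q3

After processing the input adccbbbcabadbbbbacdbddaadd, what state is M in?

q1

q3 → q3 → q3 → q0 → q3 → q1 → q4 → q2 → q1 → q4 → q2 → q1 → q4 → q2 → q2 → q2 → q2 → q1 → q0 → q1 → q4 → q1 → q4 → q2 → q1 → q4 → q1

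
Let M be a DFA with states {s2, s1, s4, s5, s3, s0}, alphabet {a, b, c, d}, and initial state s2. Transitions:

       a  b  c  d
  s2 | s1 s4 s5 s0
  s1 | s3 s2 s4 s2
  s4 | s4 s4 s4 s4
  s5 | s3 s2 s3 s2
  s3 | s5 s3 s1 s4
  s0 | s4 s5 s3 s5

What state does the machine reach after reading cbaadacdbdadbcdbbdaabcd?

s4

s2 → s5 → s2 → s1 → s3 → s4 → s4 → s4 → s4 → s4 → s4 → s4 → s4 → s4 → s4 → s4 → s4 → s4 → s4 → s4 → s4 → s4 → s4 → s4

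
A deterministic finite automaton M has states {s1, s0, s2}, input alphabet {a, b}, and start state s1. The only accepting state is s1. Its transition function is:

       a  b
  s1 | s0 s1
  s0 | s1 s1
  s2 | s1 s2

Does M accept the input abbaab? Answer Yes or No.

Yes

Trace: s1 -a-> s0 -b-> s1 -b-> s1 -a-> s0 -a-> s1 -b-> s1
End state s1 is accepting.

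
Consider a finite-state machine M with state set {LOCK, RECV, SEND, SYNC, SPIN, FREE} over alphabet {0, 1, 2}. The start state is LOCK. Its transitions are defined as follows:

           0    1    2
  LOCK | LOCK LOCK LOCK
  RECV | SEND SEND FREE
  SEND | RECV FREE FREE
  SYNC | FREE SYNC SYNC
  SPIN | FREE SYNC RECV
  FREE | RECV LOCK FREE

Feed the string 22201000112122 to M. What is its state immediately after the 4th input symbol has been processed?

LOCK

start at LOCK
read '2': LOCK → LOCK
read '2': LOCK → LOCK
read '2': LOCK → LOCK
read '0': LOCK → LOCK
After 4 symbols: LOCK.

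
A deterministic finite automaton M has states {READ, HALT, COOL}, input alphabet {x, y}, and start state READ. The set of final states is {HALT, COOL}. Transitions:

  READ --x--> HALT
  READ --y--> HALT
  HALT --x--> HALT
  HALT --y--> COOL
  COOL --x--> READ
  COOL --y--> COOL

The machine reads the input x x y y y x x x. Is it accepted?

READ → HALT → HALT → COOL → COOL → COOL → READ → HALT → HALT
End state HALT is accepting.

Yes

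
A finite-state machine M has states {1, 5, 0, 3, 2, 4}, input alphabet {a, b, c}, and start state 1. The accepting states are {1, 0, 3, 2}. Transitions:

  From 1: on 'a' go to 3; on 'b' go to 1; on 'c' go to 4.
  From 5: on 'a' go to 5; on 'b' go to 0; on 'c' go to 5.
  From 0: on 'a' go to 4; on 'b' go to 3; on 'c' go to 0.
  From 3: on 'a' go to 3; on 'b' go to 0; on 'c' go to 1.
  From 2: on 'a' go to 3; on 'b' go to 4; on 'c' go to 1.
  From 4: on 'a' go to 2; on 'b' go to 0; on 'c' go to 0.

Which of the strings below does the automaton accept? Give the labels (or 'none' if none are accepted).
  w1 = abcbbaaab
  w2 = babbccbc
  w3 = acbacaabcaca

w1:
  start at 1
  read 'a': 1 → 3
  read 'b': 3 → 0
  read 'c': 0 → 0
  read 'b': 0 → 3
  read 'b': 3 → 0
  read 'a': 0 → 4
  read 'a': 4 → 2
  read 'a': 2 → 3
  read 'b': 3 → 0
  end 0, accepted
w2:
  start at 1
  read 'b': 1 → 1
  read 'a': 1 → 3
  read 'b': 3 → 0
  read 'b': 0 → 3
  read 'c': 3 → 1
  read 'c': 1 → 4
  read 'b': 4 → 0
  read 'c': 0 → 0
  end 0, accepted
w3:
  start at 1
  read 'a': 1 → 3
  read 'c': 3 → 1
  read 'b': 1 → 1
  read 'a': 1 → 3
  read 'c': 3 → 1
  read 'a': 1 → 3
  read 'a': 3 → 3
  read 'b': 3 → 0
  read 'c': 0 → 0
  read 'a': 0 → 4
  read 'c': 4 → 0
  read 'a': 0 → 4
  end 4, rejected

w1, w2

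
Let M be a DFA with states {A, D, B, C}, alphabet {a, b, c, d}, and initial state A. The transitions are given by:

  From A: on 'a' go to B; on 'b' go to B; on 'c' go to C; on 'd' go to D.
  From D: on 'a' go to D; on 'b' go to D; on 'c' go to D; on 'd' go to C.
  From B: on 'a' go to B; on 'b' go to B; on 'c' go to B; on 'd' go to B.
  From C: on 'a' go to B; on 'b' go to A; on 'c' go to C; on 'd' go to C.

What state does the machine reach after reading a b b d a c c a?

B

Trace: A -a-> B -b-> B -b-> B -d-> B -a-> B -c-> B -c-> B -a-> B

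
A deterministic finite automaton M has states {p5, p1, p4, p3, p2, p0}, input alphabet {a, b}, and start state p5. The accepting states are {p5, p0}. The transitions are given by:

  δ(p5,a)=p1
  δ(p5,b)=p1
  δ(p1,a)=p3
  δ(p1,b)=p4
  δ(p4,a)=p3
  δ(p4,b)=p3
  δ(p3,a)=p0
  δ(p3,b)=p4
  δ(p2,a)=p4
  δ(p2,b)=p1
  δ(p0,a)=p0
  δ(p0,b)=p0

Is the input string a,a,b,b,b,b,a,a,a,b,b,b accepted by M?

Trace: p5 -a-> p1 -a-> p3 -b-> p4 -b-> p3 -b-> p4 -b-> p3 -a-> p0 -a-> p0 -a-> p0 -b-> p0 -b-> p0 -b-> p0
End state p0 is accepting.

Yes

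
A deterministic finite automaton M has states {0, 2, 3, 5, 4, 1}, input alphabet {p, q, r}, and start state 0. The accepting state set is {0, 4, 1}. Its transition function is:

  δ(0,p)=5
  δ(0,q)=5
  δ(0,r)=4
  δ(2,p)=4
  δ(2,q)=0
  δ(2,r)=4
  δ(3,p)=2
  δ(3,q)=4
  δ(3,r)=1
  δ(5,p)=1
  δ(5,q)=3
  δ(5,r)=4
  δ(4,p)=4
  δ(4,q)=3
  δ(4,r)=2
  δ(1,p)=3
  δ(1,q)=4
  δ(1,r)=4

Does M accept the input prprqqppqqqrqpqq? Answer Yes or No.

Yes

Trace: 0 -p-> 5 -r-> 4 -p-> 4 -r-> 2 -q-> 0 -q-> 5 -p-> 1 -p-> 3 -q-> 4 -q-> 3 -q-> 4 -r-> 2 -q-> 0 -p-> 5 -q-> 3 -q-> 4
End state 4 is accepting.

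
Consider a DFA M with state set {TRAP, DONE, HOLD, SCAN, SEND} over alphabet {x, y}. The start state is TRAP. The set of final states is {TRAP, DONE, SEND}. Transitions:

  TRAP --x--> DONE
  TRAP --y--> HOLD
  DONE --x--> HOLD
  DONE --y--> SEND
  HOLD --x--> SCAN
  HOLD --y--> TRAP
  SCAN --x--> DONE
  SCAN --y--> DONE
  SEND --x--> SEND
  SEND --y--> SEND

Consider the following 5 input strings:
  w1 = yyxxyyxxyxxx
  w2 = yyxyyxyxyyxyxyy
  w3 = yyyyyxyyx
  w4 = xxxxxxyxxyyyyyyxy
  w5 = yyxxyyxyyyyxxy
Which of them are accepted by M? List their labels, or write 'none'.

w1, w2, w3, w4, w5

w1: TRAP → HOLD → TRAP → DONE → HOLD → TRAP → HOLD → SCAN → DONE → SEND → SEND → SEND → SEND  → end SEND, accepted
w2: TRAP → HOLD → TRAP → DONE → SEND → SEND → SEND → SEND → SEND → SEND → SEND → SEND → SEND → SEND → SEND → SEND  → end SEND, accepted
w3: TRAP → HOLD → TRAP → HOLD → TRAP → HOLD → SCAN → DONE → SEND → SEND  → end SEND, accepted
w4: TRAP → DONE → HOLD → SCAN → DONE → HOLD → SCAN → DONE → HOLD → SCAN → DONE → SEND → SEND → SEND → SEND → SEND → SEND → SEND  → end SEND, accepted
w5: TRAP → HOLD → TRAP → DONE → HOLD → TRAP → HOLD → SCAN → DONE → SEND → SEND → SEND → SEND → SEND → SEND  → end SEND, accepted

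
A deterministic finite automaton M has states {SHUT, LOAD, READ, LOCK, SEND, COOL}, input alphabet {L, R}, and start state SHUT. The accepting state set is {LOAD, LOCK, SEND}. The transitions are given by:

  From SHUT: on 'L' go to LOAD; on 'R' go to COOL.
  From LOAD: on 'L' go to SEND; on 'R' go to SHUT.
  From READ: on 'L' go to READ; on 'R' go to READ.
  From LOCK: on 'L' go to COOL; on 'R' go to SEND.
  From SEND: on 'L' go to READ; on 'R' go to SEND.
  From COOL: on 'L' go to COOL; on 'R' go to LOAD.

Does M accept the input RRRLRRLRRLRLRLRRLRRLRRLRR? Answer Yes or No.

No

SHUT → COOL → LOAD → SHUT → LOAD → SHUT → COOL → COOL → LOAD → SHUT → LOAD → SHUT → LOAD → SHUT → LOAD → SHUT → COOL → COOL → LOAD → SHUT → LOAD → SHUT → COOL → COOL → LOAD → SHUT
End state SHUT is not accepting.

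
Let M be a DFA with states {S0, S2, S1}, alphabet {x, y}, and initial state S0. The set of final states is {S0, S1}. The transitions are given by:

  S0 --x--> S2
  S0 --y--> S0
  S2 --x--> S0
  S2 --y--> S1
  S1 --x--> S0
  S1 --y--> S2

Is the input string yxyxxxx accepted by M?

S0 → S0 → S2 → S1 → S0 → S2 → S0 → S2
End state S2 is not accepting.

No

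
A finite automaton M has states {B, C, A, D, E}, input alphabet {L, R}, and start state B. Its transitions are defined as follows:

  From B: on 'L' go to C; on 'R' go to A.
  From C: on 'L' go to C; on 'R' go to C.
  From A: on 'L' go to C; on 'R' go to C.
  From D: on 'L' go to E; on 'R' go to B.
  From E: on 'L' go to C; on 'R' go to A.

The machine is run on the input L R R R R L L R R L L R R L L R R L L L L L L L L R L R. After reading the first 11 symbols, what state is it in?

Trace: B -L-> C -R-> C -R-> C -R-> C -R-> C -L-> C -L-> C -R-> C -R-> C -L-> C -L-> C
After 11 symbols: C.

C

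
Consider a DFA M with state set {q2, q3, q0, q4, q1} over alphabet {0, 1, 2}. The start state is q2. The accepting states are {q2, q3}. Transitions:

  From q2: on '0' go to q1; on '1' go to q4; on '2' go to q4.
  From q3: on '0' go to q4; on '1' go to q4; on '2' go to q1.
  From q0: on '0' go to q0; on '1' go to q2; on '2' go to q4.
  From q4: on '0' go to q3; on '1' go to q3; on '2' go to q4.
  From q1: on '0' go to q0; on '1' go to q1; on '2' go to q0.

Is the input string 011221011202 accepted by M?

No

q2 → q1 → q1 → q1 → q0 → q4 → q3 → q4 → q3 → q4 → q4 → q3 → q1
End state q1 is not accepting.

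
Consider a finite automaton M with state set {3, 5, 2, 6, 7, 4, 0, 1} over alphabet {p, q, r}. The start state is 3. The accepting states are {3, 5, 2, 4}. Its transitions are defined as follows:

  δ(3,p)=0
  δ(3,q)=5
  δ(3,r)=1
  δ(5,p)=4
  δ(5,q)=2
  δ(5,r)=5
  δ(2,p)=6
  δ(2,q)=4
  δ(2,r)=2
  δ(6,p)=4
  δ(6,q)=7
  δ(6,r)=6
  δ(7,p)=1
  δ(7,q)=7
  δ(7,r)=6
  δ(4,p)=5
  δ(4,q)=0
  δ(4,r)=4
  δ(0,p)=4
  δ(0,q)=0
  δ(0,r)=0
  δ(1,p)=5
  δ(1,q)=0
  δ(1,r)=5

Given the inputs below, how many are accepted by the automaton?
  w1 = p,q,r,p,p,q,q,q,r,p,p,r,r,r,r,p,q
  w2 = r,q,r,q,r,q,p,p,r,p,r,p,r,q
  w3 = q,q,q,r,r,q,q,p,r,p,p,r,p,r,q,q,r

w1: 3 → 0 → 0 → 0 → 4 → 5 → 2 → 4 → 0 → 0 → 4 → 5 → 5 → 5 → 5 → 5 → 4 → 0  → end 0, rejected
w2: 3 → 1 → 0 → 0 → 0 → 0 → 0 → 4 → 5 → 5 → 4 → 4 → 5 → 5 → 2  → end 2, accepted
w3: 3 → 5 → 2 → 4 → 4 → 4 → 0 → 0 → 4 → 4 → 5 → 4 → 4 → 5 → 5 → 2 → 4 → 4  → end 4, accepted

2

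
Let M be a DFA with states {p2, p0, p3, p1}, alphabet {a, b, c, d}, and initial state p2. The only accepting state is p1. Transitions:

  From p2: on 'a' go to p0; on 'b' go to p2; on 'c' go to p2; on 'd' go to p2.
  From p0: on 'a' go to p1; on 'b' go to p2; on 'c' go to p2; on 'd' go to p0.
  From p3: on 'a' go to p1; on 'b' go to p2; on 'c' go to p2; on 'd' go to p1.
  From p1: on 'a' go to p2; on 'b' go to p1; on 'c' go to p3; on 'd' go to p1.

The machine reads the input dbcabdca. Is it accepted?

Trace: p2 -d-> p2 -b-> p2 -c-> p2 -a-> p0 -b-> p2 -d-> p2 -c-> p2 -a-> p0
End state p0 is not accepting.

No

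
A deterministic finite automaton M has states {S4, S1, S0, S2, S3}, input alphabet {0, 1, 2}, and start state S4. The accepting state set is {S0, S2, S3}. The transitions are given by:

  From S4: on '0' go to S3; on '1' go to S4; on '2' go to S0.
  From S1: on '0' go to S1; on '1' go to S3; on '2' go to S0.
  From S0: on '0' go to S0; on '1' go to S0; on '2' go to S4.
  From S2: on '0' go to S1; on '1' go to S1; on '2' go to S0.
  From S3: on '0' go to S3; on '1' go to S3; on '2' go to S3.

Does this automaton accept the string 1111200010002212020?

Trace: S4 -1-> S4 -1-> S4 -1-> S4 -1-> S4 -2-> S0 -0-> S0 -0-> S0 -0-> S0 -1-> S0 -0-> S0 -0-> S0 -0-> S0 -2-> S4 -2-> S0 -1-> S0 -2-> S4 -0-> S3 -2-> S3 -0-> S3
End state S3 is accepting.

Yes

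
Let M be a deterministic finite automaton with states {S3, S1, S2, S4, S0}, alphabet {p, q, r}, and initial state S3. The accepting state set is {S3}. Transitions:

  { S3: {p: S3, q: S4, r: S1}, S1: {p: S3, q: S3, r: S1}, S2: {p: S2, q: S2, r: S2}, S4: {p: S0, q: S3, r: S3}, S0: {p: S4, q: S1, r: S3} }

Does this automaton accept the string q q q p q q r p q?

S3 → S4 → S3 → S4 → S0 → S1 → S3 → S1 → S3 → S4
End state S4 is not accepting.

No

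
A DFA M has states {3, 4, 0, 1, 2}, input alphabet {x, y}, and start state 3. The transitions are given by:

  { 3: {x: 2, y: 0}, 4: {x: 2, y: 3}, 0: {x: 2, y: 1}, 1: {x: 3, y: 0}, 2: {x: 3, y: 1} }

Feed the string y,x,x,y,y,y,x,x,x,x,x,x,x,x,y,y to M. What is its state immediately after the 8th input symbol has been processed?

start at 3
read 'y': 3 → 0
read 'x': 0 → 2
read 'x': 2 → 3
read 'y': 3 → 0
read 'y': 0 → 1
read 'y': 1 → 0
read 'x': 0 → 2
read 'x': 2 → 3
After 8 symbols: 3.

3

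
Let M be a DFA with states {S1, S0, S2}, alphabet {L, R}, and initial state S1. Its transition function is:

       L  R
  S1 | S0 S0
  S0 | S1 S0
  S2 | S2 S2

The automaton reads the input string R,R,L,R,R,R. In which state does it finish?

S0

Trace: S1 -R-> S0 -R-> S0 -L-> S1 -R-> S0 -R-> S0 -R-> S0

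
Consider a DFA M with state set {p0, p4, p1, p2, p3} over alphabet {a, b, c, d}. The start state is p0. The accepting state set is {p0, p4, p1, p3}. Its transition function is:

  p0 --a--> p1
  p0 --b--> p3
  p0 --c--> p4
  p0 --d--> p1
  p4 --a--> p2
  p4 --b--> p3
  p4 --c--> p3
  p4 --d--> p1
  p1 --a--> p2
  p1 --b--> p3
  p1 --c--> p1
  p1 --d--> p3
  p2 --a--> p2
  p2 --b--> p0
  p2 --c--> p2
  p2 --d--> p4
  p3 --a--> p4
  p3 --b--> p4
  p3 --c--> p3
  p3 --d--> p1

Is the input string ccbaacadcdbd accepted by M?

Yes

p0 → p4 → p3 → p4 → p2 → p2 → p2 → p2 → p4 → p3 → p1 → p3 → p1
End state p1 is accepting.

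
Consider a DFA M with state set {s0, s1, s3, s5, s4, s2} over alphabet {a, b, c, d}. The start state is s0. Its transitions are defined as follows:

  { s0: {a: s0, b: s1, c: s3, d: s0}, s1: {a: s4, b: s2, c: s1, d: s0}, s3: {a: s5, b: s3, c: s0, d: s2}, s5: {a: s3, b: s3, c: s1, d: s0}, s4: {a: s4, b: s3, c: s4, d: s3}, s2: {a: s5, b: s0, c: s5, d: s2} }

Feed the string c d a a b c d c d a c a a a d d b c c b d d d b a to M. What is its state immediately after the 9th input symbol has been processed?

start at s0
read 'c': s0 → s3
read 'd': s3 → s2
read 'a': s2 → s5
read 'a': s5 → s3
read 'b': s3 → s3
read 'c': s3 → s0
read 'd': s0 → s0
read 'c': s0 → s3
read 'd': s3 → s2
After 9 symbols: s2.

s2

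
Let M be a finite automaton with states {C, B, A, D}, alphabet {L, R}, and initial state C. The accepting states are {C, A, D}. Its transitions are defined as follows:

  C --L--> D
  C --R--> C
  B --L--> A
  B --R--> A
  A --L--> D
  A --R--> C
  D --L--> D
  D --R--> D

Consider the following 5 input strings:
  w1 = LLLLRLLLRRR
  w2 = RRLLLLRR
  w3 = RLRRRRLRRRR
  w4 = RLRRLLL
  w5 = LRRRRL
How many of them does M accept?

w1: C → D → D → D → D → D → D → D → D → D → D → D  → end D, accepted
w2: C → C → C → D → D → D → D → D → D  → end D, accepted
w3: C → C → D → D → D → D → D → D → D → D → D → D  → end D, accepted
w4: C → C → D → D → D → D → D → D  → end D, accepted
w5: C → D → D → D → D → D → D  → end D, accepted

5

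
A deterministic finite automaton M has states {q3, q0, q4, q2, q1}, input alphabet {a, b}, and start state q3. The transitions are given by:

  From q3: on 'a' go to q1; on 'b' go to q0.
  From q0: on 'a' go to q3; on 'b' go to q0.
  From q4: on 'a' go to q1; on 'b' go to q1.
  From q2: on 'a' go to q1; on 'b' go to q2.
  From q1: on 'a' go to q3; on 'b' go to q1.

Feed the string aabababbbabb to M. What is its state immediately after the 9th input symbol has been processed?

q0

Trace: q3 -a-> q1 -a-> q3 -b-> q0 -a-> q3 -b-> q0 -a-> q3 -b-> q0 -b-> q0 -b-> q0
After 9 symbols: q0.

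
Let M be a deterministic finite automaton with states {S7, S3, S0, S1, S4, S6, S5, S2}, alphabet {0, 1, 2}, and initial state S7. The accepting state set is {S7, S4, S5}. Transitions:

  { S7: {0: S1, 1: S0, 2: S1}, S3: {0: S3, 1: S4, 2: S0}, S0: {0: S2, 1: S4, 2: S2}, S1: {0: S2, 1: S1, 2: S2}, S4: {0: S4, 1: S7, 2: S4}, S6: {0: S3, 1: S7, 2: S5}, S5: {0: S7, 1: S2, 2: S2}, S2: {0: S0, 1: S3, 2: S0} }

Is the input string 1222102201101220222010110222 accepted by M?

No

S7 → S0 → S2 → S0 → S2 → S3 → S3 → S0 → S2 → S0 → S4 → S7 → S1 → S1 → S2 → S0 → S2 → S0 → S2 → S0 → S2 → S3 → S3 → S4 → S7 → S1 → S2 → S0 → S2
End state S2 is not accepting.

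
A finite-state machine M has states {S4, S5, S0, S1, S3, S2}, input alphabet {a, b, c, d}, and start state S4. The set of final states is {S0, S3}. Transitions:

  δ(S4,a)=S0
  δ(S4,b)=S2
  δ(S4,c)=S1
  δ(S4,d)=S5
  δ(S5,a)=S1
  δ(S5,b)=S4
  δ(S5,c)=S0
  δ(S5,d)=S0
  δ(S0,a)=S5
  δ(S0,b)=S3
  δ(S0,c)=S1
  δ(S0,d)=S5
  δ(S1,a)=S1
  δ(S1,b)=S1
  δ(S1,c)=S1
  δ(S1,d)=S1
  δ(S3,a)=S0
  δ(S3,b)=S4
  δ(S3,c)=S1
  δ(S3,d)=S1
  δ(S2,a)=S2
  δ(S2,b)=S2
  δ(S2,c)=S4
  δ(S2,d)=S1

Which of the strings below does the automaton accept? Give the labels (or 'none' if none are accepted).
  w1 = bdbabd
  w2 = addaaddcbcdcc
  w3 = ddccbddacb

none

w1:
  start at S4
  read 'b': S4 → S2
  read 'd': S2 → S1
  read 'b': S1 → S1
  read 'a': S1 → S1
  read 'b': S1 → S1
  read 'd': S1 → S1
  end S1, rejected
w2:
  start at S4
  read 'a': S4 → S0
  read 'd': S0 → S5
  read 'd': S5 → S0
  read 'a': S0 → S5
  read 'a': S5 → S1
  read 'd': S1 → S1
  read 'd': S1 → S1
  read 'c': S1 → S1
  read 'b': S1 → S1
  read 'c': S1 → S1
  read 'd': S1 → S1
  read 'c': S1 → S1
  read 'c': S1 → S1
  end S1, rejected
w3:
  start at S4
  read 'd': S4 → S5
  read 'd': S5 → S0
  read 'c': S0 → S1
  read 'c': S1 → S1
  read 'b': S1 → S1
  read 'd': S1 → S1
  read 'd': S1 → S1
  read 'a': S1 → S1
  read 'c': S1 → S1
  read 'b': S1 → S1
  end S1, rejected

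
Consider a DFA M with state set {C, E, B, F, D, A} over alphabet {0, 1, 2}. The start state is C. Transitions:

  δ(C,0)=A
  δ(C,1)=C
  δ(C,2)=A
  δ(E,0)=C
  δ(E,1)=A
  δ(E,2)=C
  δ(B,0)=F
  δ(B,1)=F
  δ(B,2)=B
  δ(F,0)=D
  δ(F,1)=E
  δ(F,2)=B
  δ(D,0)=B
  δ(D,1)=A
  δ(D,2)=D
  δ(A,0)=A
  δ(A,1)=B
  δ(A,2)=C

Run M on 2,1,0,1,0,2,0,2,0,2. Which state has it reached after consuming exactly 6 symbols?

C → A → B → F → E → C → A
After 6 symbols: A.

A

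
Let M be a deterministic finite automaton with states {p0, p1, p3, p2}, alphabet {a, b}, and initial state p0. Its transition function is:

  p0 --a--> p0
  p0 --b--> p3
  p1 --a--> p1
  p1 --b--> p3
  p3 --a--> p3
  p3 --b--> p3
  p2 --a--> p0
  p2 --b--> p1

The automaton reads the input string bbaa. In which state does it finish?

p3

p0 → p3 → p3 → p3 → p3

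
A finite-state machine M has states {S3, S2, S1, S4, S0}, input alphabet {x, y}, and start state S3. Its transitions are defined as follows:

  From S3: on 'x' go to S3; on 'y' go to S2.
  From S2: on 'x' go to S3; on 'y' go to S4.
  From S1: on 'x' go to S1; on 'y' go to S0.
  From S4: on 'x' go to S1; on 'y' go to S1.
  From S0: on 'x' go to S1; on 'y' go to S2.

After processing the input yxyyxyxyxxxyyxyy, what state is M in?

Trace: S3 -y-> S2 -x-> S3 -y-> S2 -y-> S4 -x-> S1 -y-> S0 -x-> S1 -y-> S0 -x-> S1 -x-> S1 -x-> S1 -y-> S0 -y-> S2 -x-> S3 -y-> S2 -y-> S4

S4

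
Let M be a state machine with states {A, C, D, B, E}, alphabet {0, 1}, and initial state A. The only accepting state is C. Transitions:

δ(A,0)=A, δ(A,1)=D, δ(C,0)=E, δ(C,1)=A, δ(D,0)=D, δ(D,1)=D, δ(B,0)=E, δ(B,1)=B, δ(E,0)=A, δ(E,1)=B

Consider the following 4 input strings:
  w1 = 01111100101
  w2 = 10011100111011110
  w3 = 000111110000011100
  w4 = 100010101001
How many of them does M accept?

0

w1: A → A → D → D → D → D → D → D → D → D → D → D  → end D, rejected
w2: A → D → D → D → D → D → D → D → D → D → D → D → D → D → D → D → D → D  → end D, rejected
w3: A → A → A → A → D → D → D → D → D → D → D → D → D → D → D → D → D → D → D  → end D, rejected
w4: A → D → D → D → D → D → D → D → D → D → D → D → D  → end D, rejected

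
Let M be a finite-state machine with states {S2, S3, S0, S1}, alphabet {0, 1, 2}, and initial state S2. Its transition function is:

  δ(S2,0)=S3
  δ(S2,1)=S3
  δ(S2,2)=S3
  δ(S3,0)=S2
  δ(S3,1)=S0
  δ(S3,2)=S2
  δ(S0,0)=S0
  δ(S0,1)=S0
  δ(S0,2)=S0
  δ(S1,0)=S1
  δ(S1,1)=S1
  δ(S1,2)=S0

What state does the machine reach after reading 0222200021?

S0

Trace: S2 -0-> S3 -2-> S2 -2-> S3 -2-> S2 -2-> S3 -0-> S2 -0-> S3 -0-> S2 -2-> S3 -1-> S0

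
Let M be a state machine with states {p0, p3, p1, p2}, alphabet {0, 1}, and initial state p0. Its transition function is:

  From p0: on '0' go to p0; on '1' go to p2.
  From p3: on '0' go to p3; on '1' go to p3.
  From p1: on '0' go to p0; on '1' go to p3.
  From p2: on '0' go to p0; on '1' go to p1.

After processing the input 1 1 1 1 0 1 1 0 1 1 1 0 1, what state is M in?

p3

start at p0
read '1': p0 → p2
read '1': p2 → p1
read '1': p1 → p3
read '1': p3 → p3
read '0': p3 → p3
read '1': p3 → p3
read '1': p3 → p3
read '0': p3 → p3
read '1': p3 → p3
read '1': p3 → p3
read '1': p3 → p3
read '0': p3 → p3
read '1': p3 → p3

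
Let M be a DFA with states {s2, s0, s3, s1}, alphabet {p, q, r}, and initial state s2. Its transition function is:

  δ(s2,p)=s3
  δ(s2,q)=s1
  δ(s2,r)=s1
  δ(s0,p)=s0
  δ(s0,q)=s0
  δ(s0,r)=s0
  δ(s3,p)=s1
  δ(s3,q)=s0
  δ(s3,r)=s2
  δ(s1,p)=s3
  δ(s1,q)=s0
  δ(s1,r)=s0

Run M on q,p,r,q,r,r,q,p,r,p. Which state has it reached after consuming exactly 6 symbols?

s0

start at s2
read 'q': s2 → s1
read 'p': s1 → s3
read 'r': s3 → s2
read 'q': s2 → s1
read 'r': s1 → s0
read 'r': s0 → s0
After 6 symbols: s0.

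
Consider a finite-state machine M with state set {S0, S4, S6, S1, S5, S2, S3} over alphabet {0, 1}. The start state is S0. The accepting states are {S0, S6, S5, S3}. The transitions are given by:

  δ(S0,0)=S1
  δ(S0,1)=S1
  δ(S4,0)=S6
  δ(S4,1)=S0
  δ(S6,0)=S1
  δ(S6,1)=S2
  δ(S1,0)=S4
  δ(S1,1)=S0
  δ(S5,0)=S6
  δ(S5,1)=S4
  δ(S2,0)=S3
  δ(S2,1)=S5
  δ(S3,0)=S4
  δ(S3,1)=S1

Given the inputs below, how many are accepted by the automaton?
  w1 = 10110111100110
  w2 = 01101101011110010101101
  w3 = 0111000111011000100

w1:
  start at S0
  read '1': S0 → S1
  read '0': S1 → S4
  read '1': S4 → S0
  read '1': S0 → S1
  read '0': S1 → S4
  read '1': S4 → S0
  read '1': S0 → S1
  read '1': S1 → S0
  read '1': S0 → S1
  read '0': S1 → S4
  read '0': S4 → S6
  read '1': S6 → S2
  read '1': S2 → S5
  read '0': S5 → S6
  end S6, accepted
w2:
  start at S0
  read '0': S0 → S1
  read '1': S1 → S0
  read '1': S0 → S1
  read '0': S1 → S4
  read '1': S4 → S0
  read '1': S0 → S1
  read '0': S1 → S4
  read '1': S4 → S0
  read '0': S0 → S1
  read '1': S1 → S0
  read '1': S0 → S1
  read '1': S1 → S0
  read '1': S0 → S1
  read '0': S1 → S4
  read '0': S4 → S6
  read '1': S6 → S2
  read '0': S2 → S3
  read '1': S3 → S1
  read '0': S1 → S4
  read '1': S4 → S0
  read '1': S0 → S1
  read '0': S1 → S4
  read '1': S4 → S0
  end S0, accepted
w3:
  start at S0
  read '0': S0 → S1
  read '1': S1 → S0
  read '1': S0 → S1
  read '1': S1 → S0
  read '0': S0 → S1
  read '0': S1 → S4
  read '0': S4 → S6
  read '1': S6 → S2
  read '1': S2 → S5
  read '1': S5 → S4
  read '0': S4 → S6
  read '1': S6 → S2
  read '1': S2 → S5
  read '0': S5 → S6
  read '0': S6 → S1
  read '0': S1 → S4
  read '1': S4 → S0
  read '0': S0 → S1
  read '0': S1 → S4
  end S4, rejected

2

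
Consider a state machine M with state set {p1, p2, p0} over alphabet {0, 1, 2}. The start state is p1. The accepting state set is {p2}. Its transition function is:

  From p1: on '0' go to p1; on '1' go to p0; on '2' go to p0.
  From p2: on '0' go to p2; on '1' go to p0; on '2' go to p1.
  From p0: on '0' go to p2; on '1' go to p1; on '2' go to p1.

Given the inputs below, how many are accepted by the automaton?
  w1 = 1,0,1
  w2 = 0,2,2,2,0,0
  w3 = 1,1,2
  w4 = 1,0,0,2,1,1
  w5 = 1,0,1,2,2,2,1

w1: p1 → p0 → p2 → p0  → end p0, rejected
w2: p1 → p1 → p0 → p1 → p0 → p2 → p2  → end p2, accepted
w3: p1 → p0 → p1 → p0  → end p0, rejected
w4: p1 → p0 → p2 → p2 → p1 → p0 → p1  → end p1, rejected
w5: p1 → p0 → p2 → p0 → p1 → p0 → p1 → p0  → end p0, rejected

1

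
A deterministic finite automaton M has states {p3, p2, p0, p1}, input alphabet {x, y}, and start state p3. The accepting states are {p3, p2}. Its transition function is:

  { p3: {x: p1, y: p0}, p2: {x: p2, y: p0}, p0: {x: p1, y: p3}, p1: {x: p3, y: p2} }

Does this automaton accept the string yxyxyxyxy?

start at p3
read 'y': p3 → p0
read 'x': p0 → p1
read 'y': p1 → p2
read 'x': p2 → p2
read 'y': p2 → p0
read 'x': p0 → p1
read 'y': p1 → p2
read 'x': p2 → p2
read 'y': p2 → p0
End state p0 is not accepting.

No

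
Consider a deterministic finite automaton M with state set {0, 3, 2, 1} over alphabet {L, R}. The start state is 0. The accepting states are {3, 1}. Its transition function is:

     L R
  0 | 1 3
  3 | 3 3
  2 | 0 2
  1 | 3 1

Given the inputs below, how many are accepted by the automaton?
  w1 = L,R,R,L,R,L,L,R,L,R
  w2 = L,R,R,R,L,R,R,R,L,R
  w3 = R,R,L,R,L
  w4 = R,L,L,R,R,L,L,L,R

4

w1:
  start at 0
  read 'L': 0 → 1
  read 'R': 1 → 1
  read 'R': 1 → 1
  read 'L': 1 → 3
  read 'R': 3 → 3
  read 'L': 3 → 3
  read 'L': 3 → 3
  read 'R': 3 → 3
  read 'L': 3 → 3
  read 'R': 3 → 3
  end 3, accepted
w2:
  start at 0
  read 'L': 0 → 1
  read 'R': 1 → 1
  read 'R': 1 → 1
  read 'R': 1 → 1
  read 'L': 1 → 3
  read 'R': 3 → 3
  read 'R': 3 → 3
  read 'R': 3 → 3
  read 'L': 3 → 3
  read 'R': 3 → 3
  end 3, accepted
w3:
  start at 0
  read 'R': 0 → 3
  read 'R': 3 → 3
  read 'L': 3 → 3
  read 'R': 3 → 3
  read 'L': 3 → 3
  end 3, accepted
w4:
  start at 0
  read 'R': 0 → 3
  read 'L': 3 → 3
  read 'L': 3 → 3
  read 'R': 3 → 3
  read 'R': 3 → 3
  read 'L': 3 → 3
  read 'L': 3 → 3
  read 'L': 3 → 3
  read 'R': 3 → 3
  end 3, accepted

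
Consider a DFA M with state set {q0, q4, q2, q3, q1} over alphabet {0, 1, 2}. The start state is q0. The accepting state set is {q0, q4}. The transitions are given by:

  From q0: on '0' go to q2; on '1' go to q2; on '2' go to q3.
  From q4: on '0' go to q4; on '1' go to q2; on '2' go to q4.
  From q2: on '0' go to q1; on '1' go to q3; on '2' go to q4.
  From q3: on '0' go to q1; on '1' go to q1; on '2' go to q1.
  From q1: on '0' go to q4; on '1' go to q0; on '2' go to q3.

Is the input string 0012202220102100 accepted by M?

Trace: q0 -0-> q2 -0-> q1 -1-> q0 -2-> q3 -2-> q1 -0-> q4 -2-> q4 -2-> q4 -2-> q4 -0-> q4 -1-> q2 -0-> q1 -2-> q3 -1-> q1 -0-> q4 -0-> q4
End state q4 is accepting.

Yes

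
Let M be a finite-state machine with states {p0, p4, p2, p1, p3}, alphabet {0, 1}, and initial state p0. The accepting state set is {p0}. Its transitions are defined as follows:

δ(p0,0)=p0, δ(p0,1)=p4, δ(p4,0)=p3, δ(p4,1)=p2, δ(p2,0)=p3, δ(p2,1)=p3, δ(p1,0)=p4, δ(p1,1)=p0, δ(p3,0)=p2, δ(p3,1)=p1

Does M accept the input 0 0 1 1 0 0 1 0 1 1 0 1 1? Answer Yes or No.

No

p0 → p0 → p0 → p4 → p2 → p3 → p2 → p3 → p2 → p3 → p1 → p4 → p2 → p3
End state p3 is not accepting.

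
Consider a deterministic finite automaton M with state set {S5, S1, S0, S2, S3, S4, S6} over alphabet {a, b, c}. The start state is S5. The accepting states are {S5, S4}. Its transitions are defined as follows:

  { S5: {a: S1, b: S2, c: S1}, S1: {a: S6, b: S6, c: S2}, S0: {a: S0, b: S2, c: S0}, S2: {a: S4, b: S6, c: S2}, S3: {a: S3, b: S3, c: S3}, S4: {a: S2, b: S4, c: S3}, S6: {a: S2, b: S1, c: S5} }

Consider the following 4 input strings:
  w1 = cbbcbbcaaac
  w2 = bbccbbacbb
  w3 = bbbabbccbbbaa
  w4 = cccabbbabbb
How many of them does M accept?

w1:
  start at S5
  read 'c': S5 → S1
  read 'b': S1 → S6
  read 'b': S6 → S1
  read 'c': S1 → S2
  read 'b': S2 → S6
  read 'b': S6 → S1
  read 'c': S1 → S2
  read 'a': S2 → S4
  read 'a': S4 → S2
  read 'a': S2 → S4
  read 'c': S4 → S3
  end S3, rejected
w2:
  start at S5
  read 'b': S5 → S2
  read 'b': S2 → S6
  read 'c': S6 → S5
  read 'c': S5 → S1
  read 'b': S1 → S6
  read 'b': S6 → S1
  read 'a': S1 → S6
  read 'c': S6 → S5
  read 'b': S5 → S2
  read 'b': S2 → S6
  end S6, rejected
w3:
  start at S5
  read 'b': S5 → S2
  read 'b': S2 → S6
  read 'b': S6 → S1
  read 'a': S1 → S6
  read 'b': S6 → S1
  read 'b': S1 → S6
  read 'c': S6 → S5
  read 'c': S5 → S1
  read 'b': S1 → S6
  read 'b': S6 → S1
  read 'b': S1 → S6
  read 'a': S6 → S2
  read 'a': S2 → S4
  end S4, accepted
w4:
  start at S5
  read 'c': S5 → S1
  read 'c': S1 → S2
  read 'c': S2 → S2
  read 'a': S2 → S4
  read 'b': S4 → S4
  read 'b': S4 → S4
  read 'b': S4 → S4
  read 'a': S4 → S2
  read 'b': S2 → S6
  read 'b': S6 → S1
  read 'b': S1 → S6
  end S6, rejected

1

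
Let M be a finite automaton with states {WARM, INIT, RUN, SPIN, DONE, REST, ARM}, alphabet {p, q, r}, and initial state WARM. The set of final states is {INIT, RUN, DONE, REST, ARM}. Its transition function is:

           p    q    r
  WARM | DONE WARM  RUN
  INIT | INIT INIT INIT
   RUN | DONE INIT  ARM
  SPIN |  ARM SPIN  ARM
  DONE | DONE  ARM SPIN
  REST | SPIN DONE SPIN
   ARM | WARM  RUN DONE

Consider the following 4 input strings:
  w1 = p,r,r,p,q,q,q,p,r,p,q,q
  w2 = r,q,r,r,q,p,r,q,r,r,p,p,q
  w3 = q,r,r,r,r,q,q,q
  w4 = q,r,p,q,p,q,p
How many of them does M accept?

w1: WARM → DONE → SPIN → ARM → WARM → WARM → WARM → WARM → DONE → SPIN → ARM → RUN → INIT  → end INIT, accepted
w2: WARM → RUN → INIT → INIT → INIT → INIT → INIT → INIT → INIT → INIT → INIT → INIT → INIT → INIT  → end INIT, accepted
w3: WARM → WARM → RUN → ARM → DONE → SPIN → SPIN → SPIN → SPIN  → end SPIN, rejected
w4: WARM → WARM → RUN → DONE → ARM → WARM → WARM → DONE  → end DONE, accepted

3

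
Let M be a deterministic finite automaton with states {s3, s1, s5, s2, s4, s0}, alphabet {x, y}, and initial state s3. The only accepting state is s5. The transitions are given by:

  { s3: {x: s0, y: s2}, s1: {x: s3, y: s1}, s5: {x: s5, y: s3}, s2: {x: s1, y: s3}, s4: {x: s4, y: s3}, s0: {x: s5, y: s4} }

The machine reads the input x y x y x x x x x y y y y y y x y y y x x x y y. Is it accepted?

No

s3 → s0 → s4 → s4 → s3 → s0 → s5 → s5 → s5 → s5 → s3 → s2 → s3 → s2 → s3 → s2 → s1 → s1 → s1 → s1 → s3 → s0 → s5 → s3 → s2
End state s2 is not accepting.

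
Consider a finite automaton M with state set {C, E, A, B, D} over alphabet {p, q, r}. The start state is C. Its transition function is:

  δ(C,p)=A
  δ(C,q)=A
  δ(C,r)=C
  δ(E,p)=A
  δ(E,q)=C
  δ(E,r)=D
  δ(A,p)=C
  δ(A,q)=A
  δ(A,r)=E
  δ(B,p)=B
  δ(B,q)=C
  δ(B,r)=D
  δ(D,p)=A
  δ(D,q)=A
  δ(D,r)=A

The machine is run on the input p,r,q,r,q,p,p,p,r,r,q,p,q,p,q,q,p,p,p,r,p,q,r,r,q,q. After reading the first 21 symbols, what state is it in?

A

C → A → E → C → C → A → C → A → C → C → C → A → C → A → C → A → A → C → A → C → C → A
After 21 symbols: A.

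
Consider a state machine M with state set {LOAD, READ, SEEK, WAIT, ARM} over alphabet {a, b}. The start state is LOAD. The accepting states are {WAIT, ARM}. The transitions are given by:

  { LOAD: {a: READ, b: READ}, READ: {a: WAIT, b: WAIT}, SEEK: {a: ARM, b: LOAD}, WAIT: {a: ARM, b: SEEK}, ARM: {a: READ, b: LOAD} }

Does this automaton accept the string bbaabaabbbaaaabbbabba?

Trace: LOAD -b-> READ -b-> WAIT -a-> ARM -a-> READ -b-> WAIT -a-> ARM -a-> READ -b-> WAIT -b-> SEEK -b-> LOAD -a-> READ -a-> WAIT -a-> ARM -a-> READ -b-> WAIT -b-> SEEK -b-> LOAD -a-> READ -b-> WAIT -b-> SEEK -a-> ARM
End state ARM is accepting.

Yes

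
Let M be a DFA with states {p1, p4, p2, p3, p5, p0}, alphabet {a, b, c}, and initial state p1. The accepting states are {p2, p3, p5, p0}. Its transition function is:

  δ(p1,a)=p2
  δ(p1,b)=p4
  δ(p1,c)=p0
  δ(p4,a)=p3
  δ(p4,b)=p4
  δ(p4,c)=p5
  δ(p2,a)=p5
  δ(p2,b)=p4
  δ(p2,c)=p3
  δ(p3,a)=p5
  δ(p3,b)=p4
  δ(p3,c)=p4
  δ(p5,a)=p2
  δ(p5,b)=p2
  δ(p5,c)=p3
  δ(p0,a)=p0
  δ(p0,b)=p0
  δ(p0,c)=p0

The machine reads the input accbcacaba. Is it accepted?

start at p1
read 'a': p1 → p2
read 'c': p2 → p3
read 'c': p3 → p4
read 'b': p4 → p4
read 'c': p4 → p5
read 'a': p5 → p2
read 'c': p2 → p3
read 'a': p3 → p5
read 'b': p5 → p2
read 'a': p2 → p5
End state p5 is accepting.

Yes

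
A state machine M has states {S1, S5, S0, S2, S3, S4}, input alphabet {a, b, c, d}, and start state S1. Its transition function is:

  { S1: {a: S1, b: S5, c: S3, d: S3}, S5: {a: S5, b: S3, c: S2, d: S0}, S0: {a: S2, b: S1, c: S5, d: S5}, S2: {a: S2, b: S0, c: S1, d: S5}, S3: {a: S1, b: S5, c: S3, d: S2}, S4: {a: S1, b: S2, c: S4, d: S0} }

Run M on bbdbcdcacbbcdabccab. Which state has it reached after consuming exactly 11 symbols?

S1 → S5 → S3 → S2 → S0 → S5 → S0 → S5 → S5 → S2 → S0 → S1
After 11 symbols: S1.

S1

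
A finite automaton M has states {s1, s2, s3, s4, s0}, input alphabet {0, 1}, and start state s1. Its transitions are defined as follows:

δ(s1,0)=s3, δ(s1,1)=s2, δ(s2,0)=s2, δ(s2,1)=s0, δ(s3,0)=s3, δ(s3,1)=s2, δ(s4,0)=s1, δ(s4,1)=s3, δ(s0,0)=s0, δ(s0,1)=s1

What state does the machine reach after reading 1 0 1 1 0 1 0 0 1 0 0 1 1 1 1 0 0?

s3

start at s1
read '1': s1 → s2
read '0': s2 → s2
read '1': s2 → s0
read '1': s0 → s1
read '0': s1 → s3
read '1': s3 → s2
read '0': s2 → s2
read '0': s2 → s2
read '1': s2 → s0
read '0': s0 → s0
read '0': s0 → s0
read '1': s0 → s1
read '1': s1 → s2
read '1': s2 → s0
read '1': s0 → s1
read '0': s1 → s3
read '0': s3 → s3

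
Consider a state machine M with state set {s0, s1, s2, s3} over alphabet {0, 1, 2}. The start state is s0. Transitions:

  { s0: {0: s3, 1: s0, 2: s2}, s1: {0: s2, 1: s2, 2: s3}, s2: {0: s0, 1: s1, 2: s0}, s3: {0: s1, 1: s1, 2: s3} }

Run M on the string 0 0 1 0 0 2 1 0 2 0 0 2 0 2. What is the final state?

s3

Trace: s0 -0-> s3 -0-> s1 -1-> s2 -0-> s0 -0-> s3 -2-> s3 -1-> s1 -0-> s2 -2-> s0 -0-> s3 -0-> s1 -2-> s3 -0-> s1 -2-> s3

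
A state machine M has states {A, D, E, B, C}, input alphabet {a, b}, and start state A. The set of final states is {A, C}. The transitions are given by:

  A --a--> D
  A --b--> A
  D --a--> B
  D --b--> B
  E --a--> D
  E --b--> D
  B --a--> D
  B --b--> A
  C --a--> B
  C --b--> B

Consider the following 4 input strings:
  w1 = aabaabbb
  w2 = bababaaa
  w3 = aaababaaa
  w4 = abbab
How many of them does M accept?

1

w1: A → D → B → A → D → B → A → A → A  → end A, accepted
w2: A → A → D → B → D → B → D → B → D  → end D, rejected
w3: A → D → B → D → B → D → B → D → B → D  → end D, rejected
w4: A → D → B → A → D → B  → end B, rejected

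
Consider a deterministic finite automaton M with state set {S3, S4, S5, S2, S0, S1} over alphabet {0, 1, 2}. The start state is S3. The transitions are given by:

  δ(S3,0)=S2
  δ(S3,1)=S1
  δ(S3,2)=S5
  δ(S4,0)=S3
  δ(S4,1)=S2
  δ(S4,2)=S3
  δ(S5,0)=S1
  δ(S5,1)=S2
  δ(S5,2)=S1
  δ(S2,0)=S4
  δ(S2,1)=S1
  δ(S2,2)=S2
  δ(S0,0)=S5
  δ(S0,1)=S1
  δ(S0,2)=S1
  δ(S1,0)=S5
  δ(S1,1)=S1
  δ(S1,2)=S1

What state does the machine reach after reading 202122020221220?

start at S3
read '2': S3 → S5
read '0': S5 → S1
read '2': S1 → S1
read '1': S1 → S1
read '2': S1 → S1
read '2': S1 → S1
read '0': S1 → S5
read '2': S5 → S1
read '0': S1 → S5
read '2': S5 → S1
read '2': S1 → S1
read '1': S1 → S1
read '2': S1 → S1
read '2': S1 → S1
read '0': S1 → S5

S5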